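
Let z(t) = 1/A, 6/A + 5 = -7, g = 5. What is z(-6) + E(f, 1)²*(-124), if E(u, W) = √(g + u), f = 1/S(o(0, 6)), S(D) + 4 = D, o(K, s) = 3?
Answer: -498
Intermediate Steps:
S(D) = -4 + D
f = -1 (f = 1/(-4 + 3) = 1/(-1) = -1)
A = -½ (A = 6/(-5 - 7) = 6/(-12) = 6*(-1/12) = -½ ≈ -0.50000)
E(u, W) = √(5 + u)
z(t) = -2 (z(t) = 1/(-½) = -2)
z(-6) + E(f, 1)²*(-124) = -2 + (√(5 - 1))²*(-124) = -2 + (√4)²*(-124) = -2 + 2²*(-124) = -2 + 4*(-124) = -2 - 496 = -498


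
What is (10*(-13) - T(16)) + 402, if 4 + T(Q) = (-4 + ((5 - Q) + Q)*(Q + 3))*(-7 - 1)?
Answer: 1004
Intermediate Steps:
T(Q) = -92 - 40*Q (T(Q) = -4 + (-4 + ((5 - Q) + Q)*(Q + 3))*(-7 - 1) = -4 + (-4 + 5*(3 + Q))*(-8) = -4 + (-4 + (15 + 5*Q))*(-8) = -4 + (11 + 5*Q)*(-8) = -4 + (-88 - 40*Q) = -92 - 40*Q)
(10*(-13) - T(16)) + 402 = (10*(-13) - (-92 - 40*16)) + 402 = (-130 - (-92 - 640)) + 402 = (-130 - 1*(-732)) + 402 = (-130 + 732) + 402 = 602 + 402 = 1004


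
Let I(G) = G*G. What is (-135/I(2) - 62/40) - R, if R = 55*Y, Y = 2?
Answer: -1453/10 ≈ -145.30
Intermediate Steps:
I(G) = G**2
R = 110 (R = 55*2 = 110)
(-135/I(2) - 62/40) - R = (-135/(2**2) - 62/40) - 1*110 = (-135/4 - 62*1/40) - 110 = (-135*1/4 - 31/20) - 110 = (-135/4 - 31/20) - 110 = -353/10 - 110 = -1453/10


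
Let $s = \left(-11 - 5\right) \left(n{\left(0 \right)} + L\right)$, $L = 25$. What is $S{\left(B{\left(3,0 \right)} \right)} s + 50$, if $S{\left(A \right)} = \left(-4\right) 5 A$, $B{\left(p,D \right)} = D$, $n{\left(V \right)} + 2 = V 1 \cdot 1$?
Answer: $50$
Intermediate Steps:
$n{\left(V \right)} = -2 + V$ ($n{\left(V \right)} = -2 + V 1 \cdot 1 = -2 + V 1 = -2 + V$)
$S{\left(A \right)} = - 20 A$
$s = -368$ ($s = \left(-11 - 5\right) \left(\left(-2 + 0\right) + 25\right) = - 16 \left(-2 + 25\right) = \left(-16\right) 23 = -368$)
$S{\left(B{\left(3,0 \right)} \right)} s + 50 = \left(-20\right) 0 \left(-368\right) + 50 = 0 \left(-368\right) + 50 = 0 + 50 = 50$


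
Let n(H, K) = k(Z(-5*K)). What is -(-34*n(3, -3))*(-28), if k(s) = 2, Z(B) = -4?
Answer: -1904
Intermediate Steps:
n(H, K) = 2
-(-34*n(3, -3))*(-28) = -(-34*2)*(-28) = -(-68)*(-28) = -1*1904 = -1904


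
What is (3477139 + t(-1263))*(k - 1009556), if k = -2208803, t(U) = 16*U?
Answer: -11125644996229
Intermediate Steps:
(3477139 + t(-1263))*(k - 1009556) = (3477139 + 16*(-1263))*(-2208803 - 1009556) = (3477139 - 20208)*(-3218359) = 3456931*(-3218359) = -11125644996229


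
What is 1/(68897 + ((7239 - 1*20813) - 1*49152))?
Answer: 1/6171 ≈ 0.00016205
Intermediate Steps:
1/(68897 + ((7239 - 1*20813) - 1*49152)) = 1/(68897 + ((7239 - 20813) - 49152)) = 1/(68897 + (-13574 - 49152)) = 1/(68897 - 62726) = 1/6171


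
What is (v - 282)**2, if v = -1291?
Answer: 2474329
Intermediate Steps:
(v - 282)**2 = (-1291 - 282)**2 = (-1573)**2 = 2474329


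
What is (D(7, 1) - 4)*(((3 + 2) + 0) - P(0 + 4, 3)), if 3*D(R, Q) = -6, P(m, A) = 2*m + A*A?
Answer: 72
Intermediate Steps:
P(m, A) = A² + 2*m (P(m, A) = 2*m + A² = A² + 2*m)
D(R, Q) = -2 (D(R, Q) = (⅓)*(-6) = -2)
(D(7, 1) - 4)*(((3 + 2) + 0) - P(0 + 4, 3)) = (-2 - 4)*(((3 + 2) + 0) - (3² + 2*(0 + 4))) = -6*((5 + 0) - (9 + 2*4)) = -6*(5 - (9 + 8)) = -6*(5 - 1*17) = -6*(5 - 17) = -6*(-12) = 72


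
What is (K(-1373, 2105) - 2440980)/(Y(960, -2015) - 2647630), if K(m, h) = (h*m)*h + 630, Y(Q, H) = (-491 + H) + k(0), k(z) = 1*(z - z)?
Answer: 6086237675/2650136 ≈ 2296.6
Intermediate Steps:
k(z) = 0 (k(z) = 1*0 = 0)
Y(Q, H) = -491 + H (Y(Q, H) = (-491 + H) + 0 = -491 + H)
K(m, h) = 630 + m*h² (K(m, h) = m*h² + 630 = 630 + m*h²)
(K(-1373, 2105) - 2440980)/(Y(960, -2015) - 2647630) = ((630 - 1373*2105²) - 2440980)/((-491 - 2015) - 2647630) = ((630 - 1373*4431025) - 2440980)/(-2506 - 2647630) = ((630 - 6083797325) - 2440980)/(-2650136) = (-6083796695 - 2440980)*(-1/2650136) = -6086237675*(-1/2650136) = 6086237675/2650136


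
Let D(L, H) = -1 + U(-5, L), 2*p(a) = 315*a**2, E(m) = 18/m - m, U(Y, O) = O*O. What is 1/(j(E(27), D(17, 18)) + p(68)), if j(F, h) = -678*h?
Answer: 1/533016 ≈ 1.8761e-6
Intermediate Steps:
U(Y, O) = O**2
E(m) = -m + 18/m
p(a) = 315*a**2/2 (p(a) = (315*a**2)/2 = 315*a**2/2)
D(L, H) = -1 + L**2
1/(j(E(27), D(17, 18)) + p(68)) = 1/(-678*(-1 + 17**2) + (315/2)*68**2) = 1/(-678*(-1 + 289) + (315/2)*4624) = 1/(-678*288 + 728280) = 1/(-195264 + 728280) = 1/533016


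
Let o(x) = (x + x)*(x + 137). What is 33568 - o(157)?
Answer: -58748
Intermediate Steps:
o(x) = 2*x*(137 + x) (o(x) = (2*x)*(137 + x) = 2*x*(137 + x))
33568 - o(157) = 33568 - 2*157*(137 + 157) = 33568 - 2*157*294 = 33568 - 1*92316 = 33568 - 92316 = -58748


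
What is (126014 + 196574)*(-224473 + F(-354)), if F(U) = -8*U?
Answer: -71498726908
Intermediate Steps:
(126014 + 196574)*(-224473 + F(-354)) = (126014 + 196574)*(-224473 - 8*(-354)) = 322588*(-224473 + 2832) = 322588*(-221641) = -71498726908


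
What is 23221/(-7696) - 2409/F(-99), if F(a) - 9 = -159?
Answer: 2509419/192400 ≈ 13.043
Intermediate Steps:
F(a) = -150 (F(a) = 9 - 159 = -150)
23221/(-7696) - 2409/F(-99) = 23221/(-7696) - 2409/(-150) = 23221*(-1/7696) - 2409*(-1/150) = -23221/7696 + 803/50 = 2509419/192400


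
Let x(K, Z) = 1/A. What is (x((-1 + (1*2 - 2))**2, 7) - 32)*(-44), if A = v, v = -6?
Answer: 4246/3 ≈ 1415.3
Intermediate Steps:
A = -6
x(K, Z) = -1/6 (x(K, Z) = 1/(-6) = -1/6)
(x((-1 + (1*2 - 2))**2, 7) - 32)*(-44) = (-1/6 - 32)*(-44) = -193/6*(-44) = 4246/3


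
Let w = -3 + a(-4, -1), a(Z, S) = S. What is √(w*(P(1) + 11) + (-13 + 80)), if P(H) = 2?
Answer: √15 ≈ 3.8730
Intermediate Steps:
w = -4 (w = -3 - 1 = -4)
√(w*(P(1) + 11) + (-13 + 80)) = √(-4*(2 + 11) + (-13 + 80)) = √(-4*13 + 67) = √(-52 + 67) = √15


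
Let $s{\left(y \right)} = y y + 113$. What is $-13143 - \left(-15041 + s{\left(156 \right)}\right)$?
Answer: $-22551$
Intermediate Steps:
$s{\left(y \right)} = 113 + y^{2}$ ($s{\left(y \right)} = y^{2} + 113 = 113 + y^{2}$)
$-13143 - \left(-15041 + s{\left(156 \right)}\right) = -13143 + \left(15041 - \left(113 + 156^{2}\right)\right) = -13143 + \left(15041 - \left(113 + 24336\right)\right) = -13143 + \left(15041 - 24449\right) = -13143 - 9408 = -22551$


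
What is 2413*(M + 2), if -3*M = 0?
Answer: 4826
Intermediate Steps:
M = 0 (M = -⅓*0 = 0)
2413*(M + 2) = 2413*(0 + 2) = 2413*2 = 4826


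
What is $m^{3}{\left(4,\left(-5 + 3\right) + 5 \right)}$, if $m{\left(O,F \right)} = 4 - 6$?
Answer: $-8$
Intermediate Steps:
$m{\left(O,F \right)} = -2$ ($m{\left(O,F \right)} = 4 - 6 = -2$)
$m^{3}{\left(4,\left(-5 + 3\right) + 5 \right)} = \left(-2\right)^{3} = -8$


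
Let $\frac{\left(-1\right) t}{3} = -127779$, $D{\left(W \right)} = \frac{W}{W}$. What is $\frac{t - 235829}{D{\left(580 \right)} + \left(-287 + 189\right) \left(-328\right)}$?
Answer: $\frac{147508}{32145} \approx 4.5888$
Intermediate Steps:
$D{\left(W \right)} = 1$
$t = 383337$ ($t = \left(-3\right) \left(-127779\right) = 383337$)
$\frac{t - 235829}{D{\left(580 \right)} + \left(-287 + 189\right) \left(-328\right)} = \frac{383337 - 235829}{1 + \left(-287 + 189\right) \left(-328\right)} = \frac{383337 - 235829}{1 - -32144} = \frac{383337 - 235829}{1 + 32144} = \frac{147508}{32145}$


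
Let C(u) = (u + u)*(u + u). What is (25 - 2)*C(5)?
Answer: 2300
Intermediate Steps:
C(u) = 4*u² (C(u) = (2*u)*(2*u) = 4*u²)
(25 - 2)*C(5) = (25 - 2)*(4*5²) = 23*(4*25) = 23*100 = 2300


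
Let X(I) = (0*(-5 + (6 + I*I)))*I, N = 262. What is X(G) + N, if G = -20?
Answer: 262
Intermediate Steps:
X(I) = 0 (X(I) = (0*(-5 + (6 + I**2)))*I = (0*(1 + I**2))*I = 0*I = 0)
X(G) + N = 0 + 262 = 262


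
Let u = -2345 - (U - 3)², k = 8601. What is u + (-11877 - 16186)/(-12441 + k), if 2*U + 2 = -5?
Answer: -9138977/3840 ≈ -2379.9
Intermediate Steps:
U = -7/2 (U = -1 + (½)*(-5) = -1 - 5/2 = -7/2 ≈ -3.5000)
u = -9549/4 (u = -2345 - (-7/2 - 3)² = -2345 - (-13/2)² = -2345 - 1*169/4 = -2345 - 169/4 = -9549/4 ≈ -2387.3)
u + (-11877 - 16186)/(-12441 + k) = -9549/4 + (-11877 - 16186)/(-12441 + 8601) = -9549/4 - 28063/(-3840) = -9549/4 - 28063*(-1/3840) = -9549/4 + 28063/3840 = -9138977/3840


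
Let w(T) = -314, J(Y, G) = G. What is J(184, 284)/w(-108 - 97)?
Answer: -142/157 ≈ -0.90446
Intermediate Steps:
J(184, 284)/w(-108 - 97) = 284/(-314) = 284*(-1/314) = -142/157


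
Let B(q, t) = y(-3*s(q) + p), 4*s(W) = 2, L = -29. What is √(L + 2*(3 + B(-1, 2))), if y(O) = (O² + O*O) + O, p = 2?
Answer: I*√21 ≈ 4.5826*I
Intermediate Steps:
s(W) = ½ (s(W) = (¼)*2 = ½)
y(O) = O + 2*O² (y(O) = (O² + O²) + O = 2*O² + O = O + 2*O²)
B(q, t) = 1 (B(q, t) = (-3*½ + 2)*(1 + 2*(-3*½ + 2)) = (-3/2 + 2)*(1 + 2*(-3/2 + 2)) = (1 + 2*(½))/2 = (1 + 1)/2 = (½)*2 = 1)
√(L + 2*(3 + B(-1, 2))) = √(-29 + 2*(3 + 1)) = √(-29 + 2*4) = √(-29 + 8) = √(-21) = I*√21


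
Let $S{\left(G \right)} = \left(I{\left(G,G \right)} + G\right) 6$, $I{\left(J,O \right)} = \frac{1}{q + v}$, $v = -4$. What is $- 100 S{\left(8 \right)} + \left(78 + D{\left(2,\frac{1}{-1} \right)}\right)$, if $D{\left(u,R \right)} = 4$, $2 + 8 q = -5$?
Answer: $- \frac{59734}{13} \approx -4594.9$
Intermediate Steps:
$q = - \frac{7}{8}$ ($q = - \frac{1}{4} + \frac{1}{8} \left(-5\right) = - \frac{1}{4} - \frac{5}{8} = - \frac{7}{8} \approx -0.875$)
$I{\left(J,O \right)} = - \frac{8}{39}$ ($I{\left(J,O \right)} = \frac{1}{- \frac{7}{8} - 4} = \frac{1}{- \frac{39}{8}} = - \frac{8}{39}$)
$S{\left(G \right)} = - \frac{16}{13} + 6 G$ ($S{\left(G \right)} = \left(- \frac{8}{39} + G\right) 6 = - \frac{16}{13} + 6 G$)
$- 100 S{\left(8 \right)} + \left(78 + D{\left(2,\frac{1}{-1} \right)}\right) = - 100 \left(- \frac{16}{13} + 6 \cdot 8\right) + \left(78 + 4\right) = - 100 \left(- \frac{16}{13} + 48\right) + 82 = \left(-100\right) \frac{608}{13} + 82 = - \frac{60800}{13} + 82 = - \frac{59734}{13}$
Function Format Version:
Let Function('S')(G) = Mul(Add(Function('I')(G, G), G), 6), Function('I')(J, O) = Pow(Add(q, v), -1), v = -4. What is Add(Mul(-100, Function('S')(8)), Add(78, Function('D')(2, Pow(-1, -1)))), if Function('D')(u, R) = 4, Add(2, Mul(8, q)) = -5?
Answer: Rational(-59734, 13) ≈ -4594.9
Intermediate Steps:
q = Rational(-7, 8) (q = Add(Rational(-1, 4), Mul(Rational(1, 8), -5)) = Add(Rational(-1, 4), Rational(-5, 8)) = Rational(-7, 8) ≈ -0.87500)
Function('I')(J, O) = Rational(-8, 39) (Function('I')(J, O) = Pow(Add(Rational(-7, 8), -4), -1) = Pow(Rational(-39, 8), -1) = Rational(-8, 39))
Function('S')(G) = Add(Rational(-16, 13), Mul(6, G)) (Function('S')(G) = Mul(Add(Rational(-8, 39), G), 6) = Add(Rational(-16, 13), Mul(6, G)))
Add(Mul(-100, Function('S')(8)), Add(78, Function('D')(2, Pow(-1, -1)))) = Add(Mul(-100, Add(Rational(-16, 13), Mul(6, 8))), Add(78, 4)) = Add(Mul(-100, Add(Rational(-16, 13), 48)), 82) = Add(Mul(-100, Rational(608, 13)), 82) = Add(Rational(-60800, 13), 82) = Rational(-59734, 13)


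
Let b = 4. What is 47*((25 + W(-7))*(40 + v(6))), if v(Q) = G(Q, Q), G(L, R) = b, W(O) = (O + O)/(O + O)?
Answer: 53768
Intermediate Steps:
W(O) = 1 (W(O) = (2*O)/((2*O)) = (2*O)*(1/(2*O)) = 1)
G(L, R) = 4
v(Q) = 4
47*((25 + W(-7))*(40 + v(6))) = 47*((25 + 1)*(40 + 4)) = 47*(26*44) = 47*1144 = 53768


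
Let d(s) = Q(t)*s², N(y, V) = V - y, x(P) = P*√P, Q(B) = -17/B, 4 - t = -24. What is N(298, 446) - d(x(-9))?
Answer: -8249/28 ≈ -294.61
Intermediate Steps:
t = 28 (t = 4 - 1*(-24) = 4 + 24 = 28)
x(P) = P^(3/2)
d(s) = -17*s²/28 (d(s) = (-17/28)*s² = (-17*1/28)*s² = -17*s²/28)
N(298, 446) - d(x(-9)) = (446 - 1*298) - (-17)*((-9)^(3/2))²/28 = (446 - 298) - (-17)*(-27*I)²/28 = 148 - (-17)*(-729)/28 = 148 - 1*12393/28 = 148 - 12393/28 = -8249/28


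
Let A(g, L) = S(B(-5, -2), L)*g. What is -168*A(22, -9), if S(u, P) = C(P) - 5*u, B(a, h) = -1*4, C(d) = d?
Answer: -40656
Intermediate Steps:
B(a, h) = -4
S(u, P) = P - 5*u
A(g, L) = g*(20 + L) (A(g, L) = (L - 5*(-4))*g = (L + 20)*g = (20 + L)*g = g*(20 + L))
-168*A(22, -9) = -3696*(20 - 9) = -3696*11 = -168*242 = -40656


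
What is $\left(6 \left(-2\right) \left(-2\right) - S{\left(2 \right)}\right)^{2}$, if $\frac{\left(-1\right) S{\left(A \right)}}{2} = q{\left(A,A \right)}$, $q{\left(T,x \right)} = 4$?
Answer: $1024$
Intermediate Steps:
$S{\left(A \right)} = -8$ ($S{\left(A \right)} = \left(-2\right) 4 = -8$)
$\left(6 \left(-2\right) \left(-2\right) - S{\left(2 \right)}\right)^{2} = \left(6 \left(-2\right) \left(-2\right) - -8\right)^{2} = \left(\left(-12\right) \left(-2\right) + 8\right)^{2} = \left(24 + 8\right)^{2} = 32^{2} = 1024$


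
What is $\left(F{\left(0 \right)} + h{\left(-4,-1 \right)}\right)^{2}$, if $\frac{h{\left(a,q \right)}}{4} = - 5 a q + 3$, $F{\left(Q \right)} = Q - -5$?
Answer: $3969$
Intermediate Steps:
$F{\left(Q \right)} = 5 + Q$ ($F{\left(Q \right)} = Q + 5 = 5 + Q$)
$h{\left(a,q \right)} = 12 - 20 a q$ ($h{\left(a,q \right)} = 4 \left(- 5 a q + 3\right) = 4 \left(3 - 5 a q\right) = 12 - 20 a q$)
$\left(F{\left(0 \right)} + h{\left(-4,-1 \right)}\right)^{2} = \left(\left(5 + 0\right) + \left(12 - \left(-80\right) \left(-1\right)\right)\right)^{2} = \left(5 + \left(12 - 80\right)\right)^{2} = \left(5 - 68\right)^{2} = \left(-63\right)^{2} = 3969$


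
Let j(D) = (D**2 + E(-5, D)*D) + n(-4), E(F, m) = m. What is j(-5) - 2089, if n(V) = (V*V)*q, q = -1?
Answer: -2055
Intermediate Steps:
n(V) = -V**2 (n(V) = (V*V)*(-1) = V**2*(-1) = -V**2)
j(D) = -16 + 2*D**2 (j(D) = (D**2 + D*D) - 1*(-4)**2 = (D**2 + D**2) - 1*16 = 2*D**2 - 16 = -16 + 2*D**2)
j(-5) - 2089 = (-16 + 2*(-5)**2) - 2089 = (-16 + 2*25) - 2089 = (-16 + 50) - 2089 = 34 - 2089 = -2055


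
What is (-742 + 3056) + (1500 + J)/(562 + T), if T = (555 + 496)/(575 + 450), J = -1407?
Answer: 445169013/192367 ≈ 2314.2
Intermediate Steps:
T = 1051/1025 ≈ 1.0254
(-742 + 3056) + (1500 + J)/(562 + T) = (-742 + 3056) + (1500 - 1407)/(562 + 1051/1025) = 2314 + 93/(577101/1025) = 2314 + 93*(1025/577101) = 2314 + 31775/192367 = 445169013/192367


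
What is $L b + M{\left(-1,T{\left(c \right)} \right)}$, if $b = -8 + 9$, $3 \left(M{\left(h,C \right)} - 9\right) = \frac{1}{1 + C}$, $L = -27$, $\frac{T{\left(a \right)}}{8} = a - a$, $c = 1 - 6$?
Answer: $- \frac{53}{3} \approx -17.667$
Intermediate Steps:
$c = -5$ ($c = 1 - 6 = -5$)
$T{\left(a \right)} = 0$ ($T{\left(a \right)} = 8 \left(a - a\right) = 8 \cdot 0 = 0$)
$M{\left(h,C \right)} = 9 + \frac{1}{3 \left(1 + C\right)}$
$b = 1$
$L b + M{\left(-1,T{\left(c \right)} \right)} = \left(-27\right) 1 + \frac{28 + 27 \cdot 0}{3 \left(1 + 0\right)} = -27 + \frac{28 + 0}{3 \cdot 1} = -27 + \frac{1}{3} \cdot 1 \cdot 28 = -27 + \frac{28}{3} = - \frac{53}{3}$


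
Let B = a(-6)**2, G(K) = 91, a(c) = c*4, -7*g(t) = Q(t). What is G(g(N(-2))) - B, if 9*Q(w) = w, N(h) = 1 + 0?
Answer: -485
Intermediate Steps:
N(h) = 1
Q(w) = w/9
g(t) = -t/63
a(c) = 4*c
B = 576 (B = (4*(-6))**2 = (-24)**2 = 576)
G(g(N(-2))) - B = 91 - 1*576 = 91 - 576 = -485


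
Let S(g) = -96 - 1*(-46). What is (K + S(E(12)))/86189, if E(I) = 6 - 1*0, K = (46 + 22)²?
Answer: 4574/86189 ≈ 0.053069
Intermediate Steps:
K = 4624 (K = 68² = 4624)
E(I) = 6 (E(I) = 6 + 0 = 6)
S(g) = -50 (S(g) = -96 + 46 = -50)
(K + S(E(12)))/86189 = (4624 - 50)/86189 = 4574*(1/86189) = 4574/86189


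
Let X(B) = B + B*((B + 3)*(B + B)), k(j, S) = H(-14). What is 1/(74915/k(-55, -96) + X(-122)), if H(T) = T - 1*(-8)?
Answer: -6/21329999 ≈ -2.8129e-7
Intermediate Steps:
H(T) = 8 + T (H(T) = T + 8 = 8 + T)
k(j, S) = -6 (k(j, S) = 8 - 14 = -6)
X(B) = B + 2*B²*(3 + B) (X(B) = B + B*((3 + B)*(2*B)) = B + B*(2*B*(3 + B)) = B + 2*B²*(3 + B))
1/(74915/k(-55, -96) + X(-122)) = 1/(74915/(-6) - 122*(1 + 2*(-122)² + 6*(-122))) = 1/(74915*(-⅙) - 122*(1 + 2*14884 - 732)) = 1/(-74915/6 - 122*(1 + 29768 - 732)) = 1/(-74915/6 - 122*29037) = 1/(-74915/6 - 3542514) = 1/(-21329999/6) = -6/21329999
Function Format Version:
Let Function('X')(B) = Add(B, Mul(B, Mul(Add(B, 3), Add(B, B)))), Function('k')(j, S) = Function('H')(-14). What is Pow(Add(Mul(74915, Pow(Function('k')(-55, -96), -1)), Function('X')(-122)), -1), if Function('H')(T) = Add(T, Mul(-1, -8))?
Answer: Rational(-6, 21329999) ≈ -2.8129e-7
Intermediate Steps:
Function('H')(T) = Add(8, T) (Function('H')(T) = Add(T, 8) = Add(8, T))
Function('k')(j, S) = -6 (Function('k')(j, S) = Add(8, -14) = -6)
Function('X')(B) = Add(B, Mul(2, Pow(B, 2), Add(3, B))) (Function('X')(B) = Add(B, Mul(B, Mul(Add(3, B), Mul(2, B)))) = Add(B, Mul(B, Mul(2, B, Add(3, B)))) = Add(B, Mul(2, Pow(B, 2), Add(3, B))))
Pow(Add(Mul(74915, Pow(Function('k')(-55, -96), -1)), Function('X')(-122)), -1) = Pow(Add(Mul(74915, Pow(-6, -1)), Mul(-122, Add(1, Mul(2, Pow(-122, 2)), Mul(6, -122)))), -1) = Pow(Add(Mul(74915, Rational(-1, 6)), Mul(-122, Add(1, Mul(2, 14884), -732))), -1) = Pow(Add(Rational(-74915, 6), Mul(-122, Add(1, 29768, -732))), -1) = Pow(Add(Rational(-74915, 6), Mul(-122, 29037)), -1) = Pow(Add(Rational(-74915, 6), -3542514), -1) = Pow(Rational(-21329999, 6), -1) = Rational(-6, 21329999)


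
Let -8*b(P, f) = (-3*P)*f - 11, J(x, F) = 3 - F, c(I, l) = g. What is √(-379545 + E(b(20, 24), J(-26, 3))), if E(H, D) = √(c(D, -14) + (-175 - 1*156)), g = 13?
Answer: √(-379545 + I*√318) ≈ 0.01 + 616.07*I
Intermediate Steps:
c(I, l) = 13
b(P, f) = 11/8 + 3*P*f/8 (b(P, f) = -((-3*P)*f - 11)/8 = -(-3*P*f - 11)/8 = -(-11 - 3*P*f)/8 = 11/8 + 3*P*f/8)
E(H, D) = I*√318 (E(H, D) = √(13 + (-175 - 1*156)) = √(13 + (-175 - 156)) = √(13 - 331) = √(-318) = I*√318)
√(-379545 + E(b(20, 24), J(-26, 3))) = √(-379545 + I*√318)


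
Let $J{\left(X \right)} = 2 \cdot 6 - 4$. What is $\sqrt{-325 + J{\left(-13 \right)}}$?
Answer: $i \sqrt{317} \approx 17.805 i$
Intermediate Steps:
$J{\left(X \right)} = 8$ ($J{\left(X \right)} = 12 - 4 = 8$)
$\sqrt{-325 + J{\left(-13 \right)}} = \sqrt{-325 + 8} = \sqrt{-317} = i \sqrt{317}$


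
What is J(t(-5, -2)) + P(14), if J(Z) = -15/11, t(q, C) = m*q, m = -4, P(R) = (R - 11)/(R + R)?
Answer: -387/308 ≈ -1.2565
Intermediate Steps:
P(R) = (-11 + R)/(2*R) (P(R) = (-11 + R)/((2*R)) = (-11 + R)*(1/(2*R)) = (-11 + R)/(2*R))
t(q, C) = -4*q
J(Z) = -15/11 (J(Z) = -15*1/11 = -15/11)
J(t(-5, -2)) + P(14) = -15/11 + (½)*(-11 + 14)/14 = -15/11 + (½)*(1/14)*3 = -15/11 + 3/28 = -387/308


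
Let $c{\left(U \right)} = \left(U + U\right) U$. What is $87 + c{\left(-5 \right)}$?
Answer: $137$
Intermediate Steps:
$c{\left(U \right)} = 2 U^{2}$ ($c{\left(U \right)} = 2 U U = 2 U^{2}$)
$87 + c{\left(-5 \right)} = 87 + 2 \left(-5\right)^{2} = 87 + 2 \cdot 25 = 87 + 50 = 137$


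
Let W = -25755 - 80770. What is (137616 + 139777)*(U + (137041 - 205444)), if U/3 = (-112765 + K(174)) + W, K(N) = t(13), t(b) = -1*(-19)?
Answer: -201447234888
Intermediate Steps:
t(b) = 19
K(N) = 19
W = -106525
U = -657813 (U = 3*((-112765 + 19) - 106525) = 3*(-112746 - 106525) = 3*(-219271) = -657813)
(137616 + 139777)*(U + (137041 - 205444)) = (137616 + 139777)*(-657813 + (137041 - 205444)) = 277393*(-657813 - 68403) = 277393*(-726216) = -201447234888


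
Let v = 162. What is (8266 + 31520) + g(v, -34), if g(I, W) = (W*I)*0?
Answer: 39786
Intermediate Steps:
g(I, W) = 0 (g(I, W) = (I*W)*0 = 0)
(8266 + 31520) + g(v, -34) = (8266 + 31520) + 0 = 39786 + 0 = 39786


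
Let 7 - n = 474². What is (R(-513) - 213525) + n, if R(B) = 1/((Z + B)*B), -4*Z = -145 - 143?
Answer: -99133943201/226233 ≈ -4.3819e+5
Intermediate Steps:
Z = 72 (Z = -(-145 - 143)/4 = -¼*(-288) = 72)
R(B) = 1/(B*(72 + B)) (R(B) = 1/((72 + B)*B) = 1/(B*(72 + B)))
n = -224669 (n = 7 - 1*474² = 7 - 1*224676 = 7 - 224676 = -224669)
(R(-513) - 213525) + n = (1/((-513)*(72 - 513)) - 213525) - 224669 = (-1/513/(-441) - 213525) - 224669 = (-1/513*(-1/441) - 213525) - 224669 = (1/226233 - 213525) - 224669 = -48306401324/226233 - 224669 = -99133943201/226233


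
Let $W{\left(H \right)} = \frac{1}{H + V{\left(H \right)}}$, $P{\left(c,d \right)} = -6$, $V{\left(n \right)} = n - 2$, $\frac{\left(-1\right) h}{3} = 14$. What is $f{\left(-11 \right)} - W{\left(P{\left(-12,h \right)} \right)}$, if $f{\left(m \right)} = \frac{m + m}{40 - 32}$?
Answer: $- \frac{75}{28} \approx -2.6786$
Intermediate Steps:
$h = -42$ ($h = \left(-3\right) 14 = -42$)
$f{\left(m \right)} = \frac{m}{4}$ ($f{\left(m \right)} = \frac{2 m}{8} = 2 m \frac{1}{8} = \frac{m}{4}$)
$V{\left(n \right)} = -2 + n$
$W{\left(H \right)} = \frac{1}{-2 + 2 H}$ ($W{\left(H \right)} = \frac{1}{H + \left(-2 + H\right)} = \frac{1}{-2 + 2 H}$)
$f{\left(-11 \right)} - W{\left(P{\left(-12,h \right)} \right)} = \frac{1}{4} \left(-11\right) - \frac{1}{2 \left(-1 - 6\right)} = - \frac{11}{4} - \frac{1}{2 \left(-7\right)} = - \frac{11}{4} - \frac{1}{2} \left(- \frac{1}{7}\right) = - \frac{11}{4} - - \frac{1}{14} = - \frac{11}{4} + \frac{1}{14} = - \frac{75}{28}$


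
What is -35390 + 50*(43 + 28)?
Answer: -31840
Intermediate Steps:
-35390 + 50*(43 + 28) = -35390 + 50*71 = -35390 + 3550 = -31840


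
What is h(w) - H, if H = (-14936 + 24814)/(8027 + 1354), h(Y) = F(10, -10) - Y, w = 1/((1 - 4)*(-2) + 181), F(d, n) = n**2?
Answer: 173568133/1754247 ≈ 98.942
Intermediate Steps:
w = 1/187 (w = 1/(-3*(-2) + 181) = 1/(6 + 181) = 1/187 ≈ 0.0053476)
h(Y) = 100 - Y (h(Y) = (-10)**2 - Y = 100 - Y)
H = 9878/9381 ≈ 1.0530
h(w) - H = (100 - 1*1/187) - 1*9878/9381 = (100 - 1/187) - 9878/9381 = 18699/187 - 9878/9381 = 173568133/1754247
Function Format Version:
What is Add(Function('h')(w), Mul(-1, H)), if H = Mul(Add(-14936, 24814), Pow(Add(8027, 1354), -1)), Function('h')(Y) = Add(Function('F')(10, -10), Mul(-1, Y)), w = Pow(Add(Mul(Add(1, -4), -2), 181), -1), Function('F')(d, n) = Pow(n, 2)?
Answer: Rational(173568133, 1754247) ≈ 98.942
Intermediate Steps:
w = Rational(1, 187) (w = Pow(Add(Mul(-3, -2), 181), -1) = Pow(Add(6, 181), -1) = Pow(187, -1) = Rational(1, 187) ≈ 0.0053476)
Function('h')(Y) = Add(100, Mul(-1, Y)) (Function('h')(Y) = Add(Pow(-10, 2), Mul(-1, Y)) = Add(100, Mul(-1, Y)))
H = Rational(9878, 9381) (H = Mul(9878, Pow(9381, -1)) = Mul(9878, Rational(1, 9381)) = Rational(9878, 9381) ≈ 1.0530)
Add(Function('h')(w), Mul(-1, H)) = Add(Add(100, Mul(-1, Rational(1, 187))), Mul(-1, Rational(9878, 9381))) = Add(Add(100, Rational(-1, 187)), Rational(-9878, 9381)) = Add(Rational(18699, 187), Rational(-9878, 9381)) = Rational(173568133, 1754247)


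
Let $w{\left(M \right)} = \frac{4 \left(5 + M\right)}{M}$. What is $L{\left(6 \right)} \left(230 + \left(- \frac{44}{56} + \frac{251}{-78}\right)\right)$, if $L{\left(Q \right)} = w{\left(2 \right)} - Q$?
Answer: $\frac{493576}{273} \approx 1808.0$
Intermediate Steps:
$w{\left(M \right)} = \frac{20 + 4 M}{M}$
$L{\left(Q \right)} = 14 - Q$ ($L{\left(Q \right)} = \left(4 + \frac{20}{2}\right) - Q = \left(4 + 20 \cdot \frac{1}{2}\right) - Q = \left(4 + 10\right) - Q = 14 - Q$)
$L{\left(6 \right)} \left(230 + \left(- \frac{44}{56} + \frac{251}{-78}\right)\right) = \left(14 - 6\right) \left(230 + \left(- \frac{44}{56} + \frac{251}{-78}\right)\right) = \left(14 - 6\right) \left(230 + \left(\left(-44\right) \frac{1}{56} + 251 \left(- \frac{1}{78}\right)\right)\right) = 8 \left(230 - \frac{1093}{273}\right) = 8 \cdot \frac{61697}{273} = \frac{493576}{273}$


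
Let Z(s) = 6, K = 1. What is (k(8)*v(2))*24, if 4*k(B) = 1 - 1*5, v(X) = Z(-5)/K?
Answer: -144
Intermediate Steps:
v(X) = 6 (v(X) = 6/1 = 6*1 = 6)
k(B) = -1 (k(B) = (1 - 1*5)/4 = (1 - 5)/4 = (¼)*(-4) = -1)
(k(8)*v(2))*24 = -1*6*24 = -6*24 = -144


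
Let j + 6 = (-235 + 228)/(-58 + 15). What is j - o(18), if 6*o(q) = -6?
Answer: -208/43 ≈ -4.8372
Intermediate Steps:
o(q) = -1 (o(q) = (⅙)*(-6) = -1)
j = -251/43 (j = -6 + (-235 + 228)/(-58 + 15) = -6 - 7/(-43) = -6 - 7*(-1/43) = -6 + 7/43 = -251/43 ≈ -5.8372)
j - o(18) = -251/43 - 1*(-1) = -251/43 + 1 = -208/43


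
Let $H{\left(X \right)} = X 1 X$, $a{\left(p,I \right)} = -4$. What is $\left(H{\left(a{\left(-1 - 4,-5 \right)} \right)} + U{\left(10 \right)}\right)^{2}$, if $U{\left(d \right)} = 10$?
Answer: $676$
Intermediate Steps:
$H{\left(X \right)} = X^{2}$ ($H{\left(X \right)} = X X = X^{2}$)
$\left(H{\left(a{\left(-1 - 4,-5 \right)} \right)} + U{\left(10 \right)}\right)^{2} = \left(\left(-4\right)^{2} + 10\right)^{2} = \left(16 + 10\right)^{2} = 26^{2} = 676$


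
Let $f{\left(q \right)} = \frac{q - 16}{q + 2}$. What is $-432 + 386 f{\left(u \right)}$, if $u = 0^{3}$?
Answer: $-3520$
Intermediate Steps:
$u = 0$
$f{\left(q \right)} = \frac{-16 + q}{2 + q}$
$-432 + 386 f{\left(u \right)} = -432 + 386 \frac{-16 + 0}{2 + 0} = -432 + 386 \cdot \frac{1}{2} \left(-16\right) = -432 + 386 \left(-8\right) = -432 - 3088 = -3520$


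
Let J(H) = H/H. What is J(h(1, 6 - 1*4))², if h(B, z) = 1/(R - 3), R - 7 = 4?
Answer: 1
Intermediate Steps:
R = 11 (R = 7 + 4 = 11)
h(B, z) = ⅛ (h(B, z) = 1/(11 - 3) = 1/8 = ⅛)
J(H) = 1
J(h(1, 6 - 1*4))² = 1² = 1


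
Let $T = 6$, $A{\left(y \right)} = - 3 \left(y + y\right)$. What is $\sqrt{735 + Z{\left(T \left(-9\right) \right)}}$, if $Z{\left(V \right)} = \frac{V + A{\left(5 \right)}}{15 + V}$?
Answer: $\frac{37 \sqrt{91}}{13} \approx 27.151$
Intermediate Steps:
$A{\left(y \right)} = - 6 y$ ($A{\left(y \right)} = - 3 \cdot 2 y = - 6 y$)
$Z{\left(V \right)} = \frac{-30 + V}{15 + V}$ ($Z{\left(V \right)} = \frac{V - 30}{15 + V} = \frac{-30 + V}{15 + V}$)
$\sqrt{735 + Z{\left(T \left(-9\right) \right)}} = \sqrt{735 + \frac{-30 + 6 \left(-9\right)}{15 + 6 \left(-9\right)}} = \sqrt{735 + \frac{-30 - 54}{15 - 54}} = \sqrt{735 + \frac{1}{-39} \left(-84\right)} = \sqrt{735 - - \frac{28}{13}} = \sqrt{735 + \frac{28}{13}} = \sqrt{\frac{9583}{13}} = \frac{37 \sqrt{91}}{13}$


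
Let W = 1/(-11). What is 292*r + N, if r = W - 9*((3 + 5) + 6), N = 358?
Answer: -401066/11 ≈ -36461.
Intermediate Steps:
W = -1/11 ≈ -0.090909
r = -1387/11 (r = -1/11 - 9*((3 + 5) + 6) = -1/11 - 9*(8 + 6) = -1/11 - 9*14 = -1/11 - 126 = -1387/11 ≈ -126.09)
292*r + N = 292*(-1387/11) + 358 = -405004/11 + 358 = -401066/11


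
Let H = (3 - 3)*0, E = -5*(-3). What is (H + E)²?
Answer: 225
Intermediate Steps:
E = 15
H = 0 (H = 0*0 = 0)
(H + E)² = (0 + 15)² = 15² = 225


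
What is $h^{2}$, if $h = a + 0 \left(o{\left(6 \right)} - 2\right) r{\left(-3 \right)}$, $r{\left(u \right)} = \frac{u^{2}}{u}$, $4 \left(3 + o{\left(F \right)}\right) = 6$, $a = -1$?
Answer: $1$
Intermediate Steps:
$o{\left(F \right)} = - \frac{3}{2}$ ($o{\left(F \right)} = -3 + \frac{1}{4} \cdot 6 = -3 + \frac{3}{2} = - \frac{3}{2}$)
$r{\left(u \right)} = u$
$h = -1$ ($h = -1 + 0 \left(- \frac{3}{2} - 2\right) \left(-3\right) = -1 + 0 \left(\left(- \frac{7}{2}\right) \left(-3\right)\right) = -1 + 0 \cdot \frac{21}{2} = -1 + 0 = -1$)
$h^{2} = \left(-1\right)^{2} = 1$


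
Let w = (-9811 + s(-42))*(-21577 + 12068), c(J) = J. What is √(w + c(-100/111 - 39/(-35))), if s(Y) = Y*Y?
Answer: 2*√288729331204335/3885 ≈ 8747.5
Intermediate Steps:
s(Y) = Y²
w = 76518923 (w = (-9811 + (-42)²)*(-21577 + 12068) = (-9811 + 1764)*(-9509) = -8047*(-9509) = 76518923)
√(w + c(-100/111 - 39/(-35))) = √(76518923 + (-100/111 - 39/(-35))) = √(76518923 + (-100*1/111 - 39*(-1/35))) = √(76518923 + (-100/111 + 39/35)) = √(76518923 + 829/3885) = √(297276016684/3885) = 2*√288729331204335/3885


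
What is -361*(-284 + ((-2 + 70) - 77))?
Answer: 105773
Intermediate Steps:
-361*(-284 + ((-2 + 70) - 77)) = -361*(-284 + (68 - 77)) = -361*(-284 - 9) = -361*(-293) = 105773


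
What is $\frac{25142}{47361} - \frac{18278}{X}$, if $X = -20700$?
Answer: $\frac{231017293}{163395450} \approx 1.4139$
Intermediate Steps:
$\frac{25142}{47361} - \frac{18278}{X} = \frac{25142}{47361} - \frac{18278}{-20700} = 25142 \cdot \frac{1}{47361} - - \frac{9139}{10350} = \frac{25142}{47361} + \frac{9139}{10350} = \frac{231017293}{163395450}$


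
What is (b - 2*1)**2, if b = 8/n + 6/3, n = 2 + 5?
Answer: 64/49 ≈ 1.3061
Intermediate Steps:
n = 7
b = 22/7 (b = 8/7 + 6/3 = 8*(1/7) + 6*(1/3) = 8/7 + 2 = 22/7 ≈ 3.1429)
(b - 2*1)**2 = (22/7 - 2*1)**2 = (22/7 - 2)**2 = (8/7)**2 = 64/49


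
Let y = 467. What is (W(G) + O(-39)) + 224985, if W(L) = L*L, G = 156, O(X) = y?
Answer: 249788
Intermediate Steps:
O(X) = 467
W(L) = L**2
(W(G) + O(-39)) + 224985 = (156**2 + 467) + 224985 = (24336 + 467) + 224985 = 24803 + 224985 = 249788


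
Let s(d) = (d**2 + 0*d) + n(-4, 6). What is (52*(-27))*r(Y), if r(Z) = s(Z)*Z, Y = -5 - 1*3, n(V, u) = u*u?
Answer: 1123200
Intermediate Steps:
n(V, u) = u**2
s(d) = 36 + d**2 (s(d) = (d**2 + 0*d) + 6**2 = (d**2 + 0) + 36 = d**2 + 36 = 36 + d**2)
Y = -8 (Y = -5 - 3 = -8)
r(Z) = Z*(36 + Z**2) (r(Z) = (36 + Z**2)*Z = Z*(36 + Z**2))
(52*(-27))*r(Y) = (52*(-27))*(-8*(36 + (-8)**2)) = -(-11232)*(36 + 64) = -(-11232)*100 = -1404*(-800) = 1123200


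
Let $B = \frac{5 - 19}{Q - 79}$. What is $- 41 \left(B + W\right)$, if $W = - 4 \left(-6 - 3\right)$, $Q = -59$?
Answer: $- \frac{102131}{69} \approx -1480.2$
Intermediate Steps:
$W = 36$ ($W = \left(-4\right) \left(-9\right) = 36$)
$B = \frac{7}{69}$ ($B = \frac{5 - 19}{-59 - 79} = - \frac{14}{-138} = \left(-14\right) \left(- \frac{1}{138}\right) = \frac{7}{69} \approx 0.10145$)
$- 41 \left(B + W\right) = - 41 \left(\frac{7}{69} + 36\right) = \left(-41\right) \frac{2491}{69} = - \frac{102131}{69}$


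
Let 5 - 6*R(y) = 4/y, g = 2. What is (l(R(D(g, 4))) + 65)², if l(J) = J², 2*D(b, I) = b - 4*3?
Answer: 3521354281/810000 ≈ 4347.4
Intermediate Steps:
D(b, I) = -6 + b/2 (D(b, I) = (b - 4*3)/2 = (b - 12)/2 = (-12 + b)/2 = -6 + b/2)
R(y) = ⅚ - 2/(3*y)
(l(R(D(g, 4))) + 65)² = (((-4 + 5*(-6 + (½)*2))/(6*(-6 + (½)*2)))² + 65)² = (((-4 + 5*(-6 + 1))/(6*(-6 + 1)))² + 65)² = (((⅙)*(-4 + 5*(-5))/(-5))² + 65)² = (((⅙)*(-⅕)*(-4 - 25))² + 65)² = (((⅙)*(-⅕)*(-29))² + 65)² = ((29/30)² + 65)² = (841/900 + 65)² = (59341/900)² = 3521354281/810000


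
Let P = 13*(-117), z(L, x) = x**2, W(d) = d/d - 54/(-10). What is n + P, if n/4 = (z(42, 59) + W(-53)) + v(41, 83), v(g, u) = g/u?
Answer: 5158689/415 ≈ 12431.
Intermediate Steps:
W(d) = 32/5 (W(d) = 1 - 54*(-1/10) = 1 + 27/5 = 32/5)
n = 5789904/415 (n = 4*((59**2 + 32/5) + 41/83) = 4*((3481 + 32/5) + 41*(1/83)) = 4*(17437/5 + 41/83) = 4*(1447476/415) = 5789904/415 ≈ 13952.)
P = -1521
n + P = 5789904/415 - 1521 = 5158689/415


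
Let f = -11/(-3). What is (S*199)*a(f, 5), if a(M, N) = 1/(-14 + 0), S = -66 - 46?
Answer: 1592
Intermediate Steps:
S = -112
f = 11/3 (f = -11*(-⅓) = 11/3 ≈ 3.6667)
a(M, N) = -1/14 (a(M, N) = 1/(-14) = -1/14)
(S*199)*a(f, 5) = -112*199*(-1/14) = -22288*(-1/14) = 1592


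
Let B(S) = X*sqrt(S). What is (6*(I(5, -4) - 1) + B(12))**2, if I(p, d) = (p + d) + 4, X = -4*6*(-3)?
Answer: 62784 + 6912*sqrt(3) ≈ 74756.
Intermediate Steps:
X = 72 (X = -24*(-3) = 72)
I(p, d) = 4 + d + p (I(p, d) = (d + p) + 4 = 4 + d + p)
B(S) = 72*sqrt(S)
(6*(I(5, -4) - 1) + B(12))**2 = (6*((4 - 4 + 5) - 1) + 72*sqrt(12))**2 = (6*(5 - 1) + 72*(2*sqrt(3)))**2 = (6*4 + 144*sqrt(3))**2 = (24 + 144*sqrt(3))**2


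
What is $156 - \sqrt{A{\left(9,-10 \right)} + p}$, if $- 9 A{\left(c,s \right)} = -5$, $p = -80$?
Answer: $156 - \frac{i \sqrt{715}}{3} \approx 156.0 - 8.9132 i$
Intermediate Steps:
$A{\left(c,s \right)} = \frac{5}{9}$ ($A{\left(c,s \right)} = \left(- \frac{1}{9}\right) \left(-5\right) = \frac{5}{9}$)
$156 - \sqrt{A{\left(9,-10 \right)} + p} = 156 - \sqrt{\frac{5}{9} - 80} = 156 - \sqrt{- \frac{715}{9}} = 156 - \frac{i \sqrt{715}}{3}$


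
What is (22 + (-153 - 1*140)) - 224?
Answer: -495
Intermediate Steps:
(22 + (-153 - 1*140)) - 224 = (22 + (-153 - 140)) - 224 = (22 - 293) - 224 = -271 - 224 = -495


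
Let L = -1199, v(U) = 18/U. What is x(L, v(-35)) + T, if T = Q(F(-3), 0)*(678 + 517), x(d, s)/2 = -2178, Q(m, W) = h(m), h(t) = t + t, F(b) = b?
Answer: -11526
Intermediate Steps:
h(t) = 2*t
Q(m, W) = 2*m
x(d, s) = -4356 (x(d, s) = 2*(-2178) = -4356)
T = -7170 (T = (2*(-3))*(678 + 517) = -6*1195 = -7170)
x(L, v(-35)) + T = -4356 - 7170 = -11526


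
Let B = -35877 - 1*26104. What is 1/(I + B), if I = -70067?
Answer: -1/132048 ≈ -7.5730e-6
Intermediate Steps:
B = -61981 (B = -35877 - 26104 = -61981)
1/(I + B) = 1/(-70067 - 61981) = 1/(-132048) = -1/132048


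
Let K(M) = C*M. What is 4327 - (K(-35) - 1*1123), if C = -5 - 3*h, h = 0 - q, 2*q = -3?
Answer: 10235/2 ≈ 5117.5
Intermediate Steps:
q = -3/2 (q = (1/2)*(-3) = -3/2 ≈ -1.5000)
h = 3/2 (h = 0 - 1*(-3/2) = 0 + 3/2 = 3/2 ≈ 1.5000)
C = -19/2 (C = -5 - 3*3/2 = -5 - 9/2 = -19/2 ≈ -9.5000)
K(M) = -19*M/2
4327 - (K(-35) - 1*1123) = 4327 - (-19/2*(-35) - 1*1123) = 4327 - (665/2 - 1123) = 4327 - 1*(-1581/2) = 4327 + 1581/2 = 10235/2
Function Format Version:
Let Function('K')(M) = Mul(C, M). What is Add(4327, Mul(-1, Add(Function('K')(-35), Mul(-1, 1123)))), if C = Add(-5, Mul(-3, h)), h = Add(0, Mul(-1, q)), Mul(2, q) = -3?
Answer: Rational(10235, 2) ≈ 5117.5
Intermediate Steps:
q = Rational(-3, 2) (q = Mul(Rational(1, 2), -3) = Rational(-3, 2) ≈ -1.5000)
h = Rational(3, 2) (h = Add(0, Mul(-1, Rational(-3, 2))) = Add(0, Rational(3, 2)) = Rational(3, 2) ≈ 1.5000)
C = Rational(-19, 2) (C = Add(-5, Mul(-3, Rational(3, 2))) = Add(-5, Rational(-9, 2)) = Rational(-19, 2) ≈ -9.5000)
Function('K')(M) = Mul(Rational(-19, 2), M)
Add(4327, Mul(-1, Add(Function('K')(-35), Mul(-1, 1123)))) = Add(4327, Mul(-1, Add(Mul(Rational(-19, 2), -35), Mul(-1, 1123)))) = Add(4327, Mul(-1, Add(Rational(665, 2), -1123))) = Add(4327, Mul(-1, Rational(-1581, 2))) = Add(4327, Rational(1581, 2)) = Rational(10235, 2)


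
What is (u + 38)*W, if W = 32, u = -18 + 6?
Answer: 832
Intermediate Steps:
u = -12
(u + 38)*W = (-12 + 38)*32 = 26*32 = 832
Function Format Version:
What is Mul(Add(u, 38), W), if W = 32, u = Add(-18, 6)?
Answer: 832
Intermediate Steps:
u = -12
Mul(Add(u, 38), W) = Mul(Add(-12, 38), 32) = Mul(26, 32) = 832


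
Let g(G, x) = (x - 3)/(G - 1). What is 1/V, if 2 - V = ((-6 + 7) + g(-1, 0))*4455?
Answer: -2/22271 ≈ -8.9803e-5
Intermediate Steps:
g(G, x) = (-3 + x)/(-1 + G)
V = -22271/2 (V = 2 - ((-6 + 7) + (-3 + 0)/(-1 - 1))*4455 = 2 - (1 - 3/(-2))*4455 = 2 - (1 - ½*(-3))*4455 = 2 - (1 + 3/2)*4455 = 2 - 5*4455/2 = 2 - 1*22275/2 = 2 - 22275/2 = -22271/2 ≈ -11136.)
1/V = 1/(-22271/2) = -2/22271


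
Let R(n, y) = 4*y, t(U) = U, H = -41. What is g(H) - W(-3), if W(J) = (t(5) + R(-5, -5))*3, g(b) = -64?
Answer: -19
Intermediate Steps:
W(J) = -45 (W(J) = (5 + 4*(-5))*3 = (5 - 20)*3 = -15*3 = -45)
g(H) - W(-3) = -64 - 1*(-45) = -64 + 45 = -19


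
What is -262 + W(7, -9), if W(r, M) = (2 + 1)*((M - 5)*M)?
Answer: 116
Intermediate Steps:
W(r, M) = 3*M*(-5 + M) (W(r, M) = 3*((-5 + M)*M) = 3*(M*(-5 + M)) = 3*M*(-5 + M))
-262 + W(7, -9) = -262 + 3*(-9)*(-5 - 9) = -262 + 3*(-9)*(-14) = -262 + 378 = 116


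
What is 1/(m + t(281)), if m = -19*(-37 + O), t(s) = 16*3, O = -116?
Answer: 1/2955 ≈ 0.00033841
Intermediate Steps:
t(s) = 48
m = 2907 (m = -19*(-37 - 116) = -19*(-153) = 2907)
1/(m + t(281)) = 1/(2907 + 48) = 1/2955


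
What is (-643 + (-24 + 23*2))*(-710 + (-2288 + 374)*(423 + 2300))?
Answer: 3236982372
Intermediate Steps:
(-643 + (-24 + 23*2))*(-710 + (-2288 + 374)*(423 + 2300)) = (-643 + (-24 + 46))*(-710 - 1914*2723) = (-643 + 22)*(-710 - 5211822) = -621*(-5212532) = 3236982372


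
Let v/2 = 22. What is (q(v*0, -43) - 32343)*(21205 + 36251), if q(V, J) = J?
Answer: -1860770016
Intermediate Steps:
v = 44 (v = 2*22 = 44)
(q(v*0, -43) - 32343)*(21205 + 36251) = (-43 - 32343)*(21205 + 36251) = -32386*57456 = -1860770016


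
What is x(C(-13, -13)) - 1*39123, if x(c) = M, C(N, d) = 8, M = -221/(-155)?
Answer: -6063844/155 ≈ -39122.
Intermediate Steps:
M = 221/155 (M = -221*(-1/155) = 221/155 ≈ 1.4258)
x(c) = 221/155
x(C(-13, -13)) - 1*39123 = 221/155 - 1*39123 = 221/155 - 39123 = -6063844/155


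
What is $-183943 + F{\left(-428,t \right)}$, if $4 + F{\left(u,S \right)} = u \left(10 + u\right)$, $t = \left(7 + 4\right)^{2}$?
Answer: $-5043$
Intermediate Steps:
$t = 121$ ($t = 11^{2} = 121$)
$F{\left(u,S \right)} = -4 + u \left(10 + u\right)$
$-183943 + F{\left(-428,t \right)} = -183943 + \left(-4 + \left(-428\right)^{2} + 10 \left(-428\right)\right) = -183943 - -178900 = -183943 + 178900 = -5043$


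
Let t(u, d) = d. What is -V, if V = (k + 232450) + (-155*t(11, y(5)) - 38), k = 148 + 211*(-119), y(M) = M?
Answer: -206676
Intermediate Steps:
k = -24961 (k = 148 - 25109 = -24961)
V = 206676 (V = (-24961 + 232450) + (-155*5 - 38) = 207489 + (-775 - 38) = 207489 - 813 = 206676)
-V = -1*206676 = -206676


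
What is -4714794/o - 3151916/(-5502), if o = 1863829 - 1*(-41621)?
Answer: 498323128801/873648825 ≈ 570.39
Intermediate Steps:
o = 1905450 (o = 1863829 + 41621 = 1905450)
-4714794/o - 3151916/(-5502) = -4714794/1905450 - 3151916/(-5502) = -4714794*1/1905450 - 3151916*(-1/5502) = -785799/317575 + 1575958/2751 = 498323128801/873648825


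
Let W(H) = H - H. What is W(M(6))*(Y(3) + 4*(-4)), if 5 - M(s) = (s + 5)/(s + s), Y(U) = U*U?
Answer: 0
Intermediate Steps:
Y(U) = U**2
M(s) = 5 - (5 + s)/(2*s) (M(s) = 5 - (s + 5)/(s + s) = 5 - (5 + s)/(2*s))
W(H) = 0
W(M(6))*(Y(3) + 4*(-4)) = 0*(3**2 + 4*(-4)) = 0*(9 - 16) = 0*(-7) = 0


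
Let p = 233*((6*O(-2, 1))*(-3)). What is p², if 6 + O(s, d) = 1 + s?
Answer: 861892164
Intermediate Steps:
O(s, d) = -5 + s (O(s, d) = -6 + (1 + s) = -5 + s)
p = 29358 (p = 233*((6*(-5 - 2))*(-3)) = 233*((6*(-7))*(-3)) = 233*(-42*(-3)) = 233*126 = 29358)
p² = 29358² = 861892164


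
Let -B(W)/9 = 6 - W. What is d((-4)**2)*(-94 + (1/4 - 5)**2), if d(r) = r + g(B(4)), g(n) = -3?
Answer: -14859/16 ≈ -928.69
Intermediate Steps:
B(W) = -54 + 9*W (B(W) = -9*(6 - W) = -54 + 9*W)
d(r) = -3 + r (d(r) = r - 3 = -3 + r)
d((-4)**2)*(-94 + (1/4 - 5)**2) = (-3 + (-4)**2)*(-94 + (1/4 - 5)**2) = (-3 + 16)*(-94 + (1/4 - 5)**2) = 13*(-94 + (-19/4)**2) = 13*(-94 + 361/16) = 13*(-1143/16) = -14859/16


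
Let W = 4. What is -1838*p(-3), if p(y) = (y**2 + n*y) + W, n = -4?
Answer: -45950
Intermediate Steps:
p(y) = 4 + y**2 - 4*y (p(y) = (y**2 - 4*y) + 4 = 4 + y**2 - 4*y)
-1838*p(-3) = -1838*(4 + (-3)**2 - 4*(-3)) = -1838*(4 + 9 + 12) = -1838*25 = -45950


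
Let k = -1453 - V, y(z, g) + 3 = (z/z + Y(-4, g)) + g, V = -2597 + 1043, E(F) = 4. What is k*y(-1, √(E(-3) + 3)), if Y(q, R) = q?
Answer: -606 + 101*√7 ≈ -338.78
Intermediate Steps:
V = -1554
y(z, g) = -6 + g (y(z, g) = -3 + ((z/z - 4) + g) = -3 + ((1 - 4) + g) = -3 + (-3 + g) = -6 + g)
k = 101 (k = -1453 - 1*(-1554) = -1453 + 1554 = 101)
k*y(-1, √(E(-3) + 3)) = 101*(-6 + √(4 + 3)) = 101*(-6 + √7) = -606 + 101*√7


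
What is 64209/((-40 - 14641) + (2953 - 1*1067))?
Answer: -21403/4265 ≈ -5.0183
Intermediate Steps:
64209/((-40 - 14641) + (2953 - 1*1067)) = 64209/(-14681 + (2953 - 1067)) = 64209/(-14681 + 1886) = 64209/(-12795) = 64209*(-1/12795) = -21403/4265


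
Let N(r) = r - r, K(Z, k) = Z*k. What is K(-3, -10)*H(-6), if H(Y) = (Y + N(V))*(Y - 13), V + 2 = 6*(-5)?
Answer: 3420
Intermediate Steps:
V = -32 (V = -2 + 6*(-5) = -2 - 30 = -32)
N(r) = 0
H(Y) = Y*(-13 + Y) (H(Y) = (Y + 0)*(Y - 13) = Y*(-13 + Y))
K(-3, -10)*H(-6) = (-3*(-10))*(-6*(-13 - 6)) = 30*(-6*(-19)) = 30*114 = 3420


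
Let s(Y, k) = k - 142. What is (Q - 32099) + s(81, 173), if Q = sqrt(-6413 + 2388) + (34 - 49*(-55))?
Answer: -29339 + 5*I*sqrt(161) ≈ -29339.0 + 63.443*I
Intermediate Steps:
s(Y, k) = -142 + k
Q = 2729 + 5*I*sqrt(161) (Q = sqrt(-4025) + (34 + 2695) = 5*I*sqrt(161) + 2729 = 2729 + 5*I*sqrt(161) ≈ 2729.0 + 63.443*I)
(Q - 32099) + s(81, 173) = ((2729 + 5*I*sqrt(161)) - 32099) + (-142 + 173) = (-29370 + 5*I*sqrt(161)) + 31 = -29339 + 5*I*sqrt(161)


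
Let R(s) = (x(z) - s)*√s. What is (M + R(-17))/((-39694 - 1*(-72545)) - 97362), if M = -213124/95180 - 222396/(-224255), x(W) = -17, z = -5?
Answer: 1331323567/68848045177495 ≈ 1.9337e-5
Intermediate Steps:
M = -1331323567/1067229545 (M = -213124*1/95180 - 222396*(-1/224255) = -53281/23795 + 222396/224255 = -1331323567/1067229545 ≈ -1.2475)
R(s) = √s*(-17 - s) (R(s) = (-17 - s)*√s = √s*(-17 - s))
(M + R(-17))/((-39694 - 1*(-72545)) - 97362) = (-1331323567/1067229545 + √(-17)*(-17 - 1*(-17)))/((-39694 - 1*(-72545)) - 97362) = (-1331323567/1067229545 + (I*√17)*(-17 + 17))/((-39694 + 72545) - 97362) = (-1331323567/1067229545 + (I*√17)*0)/(32851 - 97362) = (-1331323567/1067229545 + 0)/(-64511) = -1331323567/1067229545*(-1/64511) = 1331323567/68848045177495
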